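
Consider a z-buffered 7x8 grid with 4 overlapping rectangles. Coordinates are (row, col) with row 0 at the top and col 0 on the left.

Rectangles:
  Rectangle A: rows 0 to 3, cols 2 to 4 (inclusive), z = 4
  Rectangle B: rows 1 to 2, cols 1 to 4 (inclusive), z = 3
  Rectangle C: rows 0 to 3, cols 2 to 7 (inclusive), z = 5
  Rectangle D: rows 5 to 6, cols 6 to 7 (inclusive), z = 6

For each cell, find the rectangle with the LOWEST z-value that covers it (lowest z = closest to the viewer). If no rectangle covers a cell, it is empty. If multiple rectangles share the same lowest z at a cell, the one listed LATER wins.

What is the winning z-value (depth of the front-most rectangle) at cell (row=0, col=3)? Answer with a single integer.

Check cell (0,3):
  A: rows 0-3 cols 2-4 z=4 -> covers; best now A (z=4)
  B: rows 1-2 cols 1-4 -> outside (row miss)
  C: rows 0-3 cols 2-7 z=5 -> covers; best now A (z=4)
  D: rows 5-6 cols 6-7 -> outside (row miss)
Winner: A at z=4

Answer: 4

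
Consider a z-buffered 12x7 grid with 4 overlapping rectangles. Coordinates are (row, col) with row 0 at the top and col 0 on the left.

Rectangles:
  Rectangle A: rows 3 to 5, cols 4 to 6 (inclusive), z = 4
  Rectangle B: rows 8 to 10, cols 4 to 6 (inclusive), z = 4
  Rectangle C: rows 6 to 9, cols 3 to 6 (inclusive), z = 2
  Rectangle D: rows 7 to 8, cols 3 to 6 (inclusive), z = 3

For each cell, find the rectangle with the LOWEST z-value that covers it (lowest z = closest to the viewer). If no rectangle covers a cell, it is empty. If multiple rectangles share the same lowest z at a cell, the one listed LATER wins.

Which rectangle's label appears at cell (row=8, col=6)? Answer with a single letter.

Answer: C

Derivation:
Check cell (8,6):
  A: rows 3-5 cols 4-6 -> outside (row miss)
  B: rows 8-10 cols 4-6 z=4 -> covers; best now B (z=4)
  C: rows 6-9 cols 3-6 z=2 -> covers; best now C (z=2)
  D: rows 7-8 cols 3-6 z=3 -> covers; best now C (z=2)
Winner: C at z=2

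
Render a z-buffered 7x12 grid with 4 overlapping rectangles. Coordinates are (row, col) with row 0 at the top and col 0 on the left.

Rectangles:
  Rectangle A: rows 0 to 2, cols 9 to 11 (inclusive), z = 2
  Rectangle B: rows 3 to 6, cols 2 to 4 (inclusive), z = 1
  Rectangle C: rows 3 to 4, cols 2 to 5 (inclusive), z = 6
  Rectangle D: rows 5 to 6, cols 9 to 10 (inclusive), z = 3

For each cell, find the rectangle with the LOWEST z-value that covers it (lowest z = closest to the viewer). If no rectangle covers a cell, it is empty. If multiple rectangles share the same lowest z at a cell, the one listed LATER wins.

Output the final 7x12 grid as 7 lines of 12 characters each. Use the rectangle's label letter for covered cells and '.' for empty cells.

.........AAA
.........AAA
.........AAA
..BBBC......
..BBBC......
..BBB....DD.
..BBB....DD.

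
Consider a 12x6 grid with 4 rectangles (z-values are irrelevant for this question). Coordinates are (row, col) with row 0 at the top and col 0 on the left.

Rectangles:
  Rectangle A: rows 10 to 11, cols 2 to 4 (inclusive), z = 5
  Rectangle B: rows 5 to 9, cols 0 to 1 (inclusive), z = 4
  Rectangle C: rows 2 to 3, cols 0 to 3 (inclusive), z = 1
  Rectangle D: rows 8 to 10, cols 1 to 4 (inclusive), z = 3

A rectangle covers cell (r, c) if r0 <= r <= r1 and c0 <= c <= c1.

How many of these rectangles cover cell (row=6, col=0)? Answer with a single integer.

Check cell (6,0):
  A: rows 10-11 cols 2-4 -> outside (row miss)
  B: rows 5-9 cols 0-1 -> covers
  C: rows 2-3 cols 0-3 -> outside (row miss)
  D: rows 8-10 cols 1-4 -> outside (row miss)
Count covering = 1

Answer: 1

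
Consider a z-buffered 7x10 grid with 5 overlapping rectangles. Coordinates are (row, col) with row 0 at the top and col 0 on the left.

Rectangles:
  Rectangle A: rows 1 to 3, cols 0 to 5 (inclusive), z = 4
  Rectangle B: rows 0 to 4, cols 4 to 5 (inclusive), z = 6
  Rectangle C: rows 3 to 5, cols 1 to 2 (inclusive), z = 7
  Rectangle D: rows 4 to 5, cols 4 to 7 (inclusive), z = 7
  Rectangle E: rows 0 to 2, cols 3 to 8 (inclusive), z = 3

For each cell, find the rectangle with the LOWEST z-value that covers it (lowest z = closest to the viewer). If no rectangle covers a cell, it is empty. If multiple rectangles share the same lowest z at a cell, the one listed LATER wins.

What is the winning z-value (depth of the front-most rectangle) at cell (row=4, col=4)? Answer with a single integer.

Check cell (4,4):
  A: rows 1-3 cols 0-5 -> outside (row miss)
  B: rows 0-4 cols 4-5 z=6 -> covers; best now B (z=6)
  C: rows 3-5 cols 1-2 -> outside (col miss)
  D: rows 4-5 cols 4-7 z=7 -> covers; best now B (z=6)
  E: rows 0-2 cols 3-8 -> outside (row miss)
Winner: B at z=6

Answer: 6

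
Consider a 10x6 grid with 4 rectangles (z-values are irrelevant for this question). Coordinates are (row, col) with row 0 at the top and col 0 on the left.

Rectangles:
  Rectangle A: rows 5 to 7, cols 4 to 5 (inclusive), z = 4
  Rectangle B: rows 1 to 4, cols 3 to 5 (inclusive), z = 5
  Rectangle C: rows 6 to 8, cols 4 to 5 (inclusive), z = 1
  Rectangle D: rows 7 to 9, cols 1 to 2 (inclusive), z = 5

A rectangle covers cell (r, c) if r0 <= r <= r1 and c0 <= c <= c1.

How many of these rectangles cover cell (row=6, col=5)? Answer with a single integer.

Check cell (6,5):
  A: rows 5-7 cols 4-5 -> covers
  B: rows 1-4 cols 3-5 -> outside (row miss)
  C: rows 6-8 cols 4-5 -> covers
  D: rows 7-9 cols 1-2 -> outside (row miss)
Count covering = 2

Answer: 2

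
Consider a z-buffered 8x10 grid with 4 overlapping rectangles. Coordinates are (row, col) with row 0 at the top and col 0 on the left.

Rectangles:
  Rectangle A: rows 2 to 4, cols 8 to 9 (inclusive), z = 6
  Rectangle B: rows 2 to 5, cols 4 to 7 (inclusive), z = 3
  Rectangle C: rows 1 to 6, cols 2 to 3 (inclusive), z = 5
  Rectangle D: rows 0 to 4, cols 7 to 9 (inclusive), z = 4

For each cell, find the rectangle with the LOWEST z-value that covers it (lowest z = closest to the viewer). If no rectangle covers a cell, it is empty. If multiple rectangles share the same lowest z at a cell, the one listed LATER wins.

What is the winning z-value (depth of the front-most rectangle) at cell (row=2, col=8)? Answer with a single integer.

Check cell (2,8):
  A: rows 2-4 cols 8-9 z=6 -> covers; best now A (z=6)
  B: rows 2-5 cols 4-7 -> outside (col miss)
  C: rows 1-6 cols 2-3 -> outside (col miss)
  D: rows 0-4 cols 7-9 z=4 -> covers; best now D (z=4)
Winner: D at z=4

Answer: 4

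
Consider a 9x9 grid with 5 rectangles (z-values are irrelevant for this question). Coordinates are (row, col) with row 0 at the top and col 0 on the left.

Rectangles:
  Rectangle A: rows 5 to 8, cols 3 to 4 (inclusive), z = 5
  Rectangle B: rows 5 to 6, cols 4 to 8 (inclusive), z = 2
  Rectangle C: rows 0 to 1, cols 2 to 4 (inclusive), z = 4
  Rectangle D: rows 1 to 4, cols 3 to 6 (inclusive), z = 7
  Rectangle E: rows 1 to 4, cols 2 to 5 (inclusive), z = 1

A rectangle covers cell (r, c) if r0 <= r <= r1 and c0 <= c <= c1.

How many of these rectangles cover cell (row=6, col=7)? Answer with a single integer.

Answer: 1

Derivation:
Check cell (6,7):
  A: rows 5-8 cols 3-4 -> outside (col miss)
  B: rows 5-6 cols 4-8 -> covers
  C: rows 0-1 cols 2-4 -> outside (row miss)
  D: rows 1-4 cols 3-6 -> outside (row miss)
  E: rows 1-4 cols 2-5 -> outside (row miss)
Count covering = 1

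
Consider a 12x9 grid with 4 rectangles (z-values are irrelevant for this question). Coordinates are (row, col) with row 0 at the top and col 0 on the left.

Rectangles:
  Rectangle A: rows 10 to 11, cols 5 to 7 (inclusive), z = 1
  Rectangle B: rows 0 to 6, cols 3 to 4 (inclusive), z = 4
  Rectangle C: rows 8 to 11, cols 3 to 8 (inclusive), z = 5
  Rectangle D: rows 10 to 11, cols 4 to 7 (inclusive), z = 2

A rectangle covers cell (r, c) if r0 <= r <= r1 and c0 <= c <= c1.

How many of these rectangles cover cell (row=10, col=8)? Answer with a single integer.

Check cell (10,8):
  A: rows 10-11 cols 5-7 -> outside (col miss)
  B: rows 0-6 cols 3-4 -> outside (row miss)
  C: rows 8-11 cols 3-8 -> covers
  D: rows 10-11 cols 4-7 -> outside (col miss)
Count covering = 1

Answer: 1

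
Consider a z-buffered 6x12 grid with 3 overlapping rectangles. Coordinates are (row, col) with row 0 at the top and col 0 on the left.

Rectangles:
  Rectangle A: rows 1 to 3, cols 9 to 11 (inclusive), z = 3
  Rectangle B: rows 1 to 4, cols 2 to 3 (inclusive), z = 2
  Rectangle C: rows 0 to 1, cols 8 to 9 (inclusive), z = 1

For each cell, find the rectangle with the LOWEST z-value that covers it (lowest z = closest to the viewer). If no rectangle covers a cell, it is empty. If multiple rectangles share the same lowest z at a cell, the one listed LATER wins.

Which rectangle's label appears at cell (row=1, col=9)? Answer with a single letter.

Check cell (1,9):
  A: rows 1-3 cols 9-11 z=3 -> covers; best now A (z=3)
  B: rows 1-4 cols 2-3 -> outside (col miss)
  C: rows 0-1 cols 8-9 z=1 -> covers; best now C (z=1)
Winner: C at z=1

Answer: C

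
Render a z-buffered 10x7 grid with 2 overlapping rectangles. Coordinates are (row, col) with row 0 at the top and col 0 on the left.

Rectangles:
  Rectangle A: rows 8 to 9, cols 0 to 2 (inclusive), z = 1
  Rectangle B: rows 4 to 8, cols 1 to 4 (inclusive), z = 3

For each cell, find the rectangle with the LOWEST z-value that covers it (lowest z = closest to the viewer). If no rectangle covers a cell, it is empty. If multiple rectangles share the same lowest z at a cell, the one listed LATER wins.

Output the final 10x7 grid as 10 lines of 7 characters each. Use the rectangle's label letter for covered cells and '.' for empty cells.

.......
.......
.......
.......
.BBBB..
.BBBB..
.BBBB..
.BBBB..
AAABB..
AAA....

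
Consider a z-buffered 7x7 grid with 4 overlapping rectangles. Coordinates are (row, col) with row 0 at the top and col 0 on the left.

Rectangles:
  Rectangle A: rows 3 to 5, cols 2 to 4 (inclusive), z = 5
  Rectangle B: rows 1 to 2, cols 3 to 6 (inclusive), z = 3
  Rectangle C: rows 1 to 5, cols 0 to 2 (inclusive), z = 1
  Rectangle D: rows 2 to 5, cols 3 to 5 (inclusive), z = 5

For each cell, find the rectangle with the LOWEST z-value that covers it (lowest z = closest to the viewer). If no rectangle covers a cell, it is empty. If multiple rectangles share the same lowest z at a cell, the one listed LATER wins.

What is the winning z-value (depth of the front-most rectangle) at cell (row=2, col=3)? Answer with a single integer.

Check cell (2,3):
  A: rows 3-5 cols 2-4 -> outside (row miss)
  B: rows 1-2 cols 3-6 z=3 -> covers; best now B (z=3)
  C: rows 1-5 cols 0-2 -> outside (col miss)
  D: rows 2-5 cols 3-5 z=5 -> covers; best now B (z=3)
Winner: B at z=3

Answer: 3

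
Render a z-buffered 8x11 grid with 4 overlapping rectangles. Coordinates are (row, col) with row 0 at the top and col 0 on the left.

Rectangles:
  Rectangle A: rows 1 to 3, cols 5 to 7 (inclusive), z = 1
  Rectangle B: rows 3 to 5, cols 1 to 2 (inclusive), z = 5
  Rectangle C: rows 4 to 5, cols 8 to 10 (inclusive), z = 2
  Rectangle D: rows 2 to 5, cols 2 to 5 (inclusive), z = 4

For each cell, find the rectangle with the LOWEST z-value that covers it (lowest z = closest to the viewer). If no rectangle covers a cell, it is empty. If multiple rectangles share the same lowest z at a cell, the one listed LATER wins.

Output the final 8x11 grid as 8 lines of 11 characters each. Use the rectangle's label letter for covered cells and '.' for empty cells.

...........
.....AAA...
..DDDAAA...
.BDDDAAA...
.BDDDD..CCC
.BDDDD..CCC
...........
...........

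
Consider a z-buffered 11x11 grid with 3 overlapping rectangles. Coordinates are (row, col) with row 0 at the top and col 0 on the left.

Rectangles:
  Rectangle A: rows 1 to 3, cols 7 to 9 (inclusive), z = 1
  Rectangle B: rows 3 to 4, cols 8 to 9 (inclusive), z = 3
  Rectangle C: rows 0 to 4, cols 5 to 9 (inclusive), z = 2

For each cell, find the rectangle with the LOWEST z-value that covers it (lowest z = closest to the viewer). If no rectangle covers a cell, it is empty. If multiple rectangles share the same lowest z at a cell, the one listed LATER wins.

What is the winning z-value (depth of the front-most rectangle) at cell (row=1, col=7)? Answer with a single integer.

Check cell (1,7):
  A: rows 1-3 cols 7-9 z=1 -> covers; best now A (z=1)
  B: rows 3-4 cols 8-9 -> outside (row miss)
  C: rows 0-4 cols 5-9 z=2 -> covers; best now A (z=1)
Winner: A at z=1

Answer: 1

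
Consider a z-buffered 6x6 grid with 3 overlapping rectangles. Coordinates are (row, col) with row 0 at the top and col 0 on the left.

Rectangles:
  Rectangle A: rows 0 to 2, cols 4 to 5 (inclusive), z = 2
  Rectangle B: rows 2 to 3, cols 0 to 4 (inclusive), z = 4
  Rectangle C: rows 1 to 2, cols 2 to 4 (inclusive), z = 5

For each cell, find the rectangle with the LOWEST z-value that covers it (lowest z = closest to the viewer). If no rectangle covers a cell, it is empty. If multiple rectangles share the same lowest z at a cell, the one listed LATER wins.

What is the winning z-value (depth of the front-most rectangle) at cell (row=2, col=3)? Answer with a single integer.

Check cell (2,3):
  A: rows 0-2 cols 4-5 -> outside (col miss)
  B: rows 2-3 cols 0-4 z=4 -> covers; best now B (z=4)
  C: rows 1-2 cols 2-4 z=5 -> covers; best now B (z=4)
Winner: B at z=4

Answer: 4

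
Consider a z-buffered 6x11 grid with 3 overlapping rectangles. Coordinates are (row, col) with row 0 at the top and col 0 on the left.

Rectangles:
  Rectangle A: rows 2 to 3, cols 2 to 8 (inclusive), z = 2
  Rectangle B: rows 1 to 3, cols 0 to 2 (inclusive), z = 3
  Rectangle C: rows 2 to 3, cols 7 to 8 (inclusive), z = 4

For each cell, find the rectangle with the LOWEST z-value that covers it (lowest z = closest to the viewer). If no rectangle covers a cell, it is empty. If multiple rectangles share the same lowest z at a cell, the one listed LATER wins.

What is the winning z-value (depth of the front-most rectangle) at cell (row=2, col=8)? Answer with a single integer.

Answer: 2

Derivation:
Check cell (2,8):
  A: rows 2-3 cols 2-8 z=2 -> covers; best now A (z=2)
  B: rows 1-3 cols 0-2 -> outside (col miss)
  C: rows 2-3 cols 7-8 z=4 -> covers; best now A (z=2)
Winner: A at z=2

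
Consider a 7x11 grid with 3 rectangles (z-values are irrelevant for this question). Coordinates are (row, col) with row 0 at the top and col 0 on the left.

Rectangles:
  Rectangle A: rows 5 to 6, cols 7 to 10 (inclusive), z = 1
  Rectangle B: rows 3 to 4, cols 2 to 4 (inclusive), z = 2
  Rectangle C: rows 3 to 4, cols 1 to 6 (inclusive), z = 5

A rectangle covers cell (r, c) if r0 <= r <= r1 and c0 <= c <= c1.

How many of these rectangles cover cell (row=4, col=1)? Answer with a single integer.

Check cell (4,1):
  A: rows 5-6 cols 7-10 -> outside (row miss)
  B: rows 3-4 cols 2-4 -> outside (col miss)
  C: rows 3-4 cols 1-6 -> covers
Count covering = 1

Answer: 1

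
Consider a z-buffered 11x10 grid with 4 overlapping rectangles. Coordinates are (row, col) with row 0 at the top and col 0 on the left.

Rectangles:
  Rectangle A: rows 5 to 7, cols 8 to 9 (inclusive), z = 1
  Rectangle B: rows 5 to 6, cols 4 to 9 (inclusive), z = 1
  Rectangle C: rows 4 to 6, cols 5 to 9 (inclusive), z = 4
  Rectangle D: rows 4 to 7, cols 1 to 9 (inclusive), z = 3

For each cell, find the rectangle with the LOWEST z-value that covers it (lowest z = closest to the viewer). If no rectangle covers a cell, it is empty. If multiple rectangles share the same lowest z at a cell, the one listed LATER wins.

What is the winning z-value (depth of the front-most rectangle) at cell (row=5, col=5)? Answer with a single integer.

Check cell (5,5):
  A: rows 5-7 cols 8-9 -> outside (col miss)
  B: rows 5-6 cols 4-9 z=1 -> covers; best now B (z=1)
  C: rows 4-6 cols 5-9 z=4 -> covers; best now B (z=1)
  D: rows 4-7 cols 1-9 z=3 -> covers; best now B (z=1)
Winner: B at z=1

Answer: 1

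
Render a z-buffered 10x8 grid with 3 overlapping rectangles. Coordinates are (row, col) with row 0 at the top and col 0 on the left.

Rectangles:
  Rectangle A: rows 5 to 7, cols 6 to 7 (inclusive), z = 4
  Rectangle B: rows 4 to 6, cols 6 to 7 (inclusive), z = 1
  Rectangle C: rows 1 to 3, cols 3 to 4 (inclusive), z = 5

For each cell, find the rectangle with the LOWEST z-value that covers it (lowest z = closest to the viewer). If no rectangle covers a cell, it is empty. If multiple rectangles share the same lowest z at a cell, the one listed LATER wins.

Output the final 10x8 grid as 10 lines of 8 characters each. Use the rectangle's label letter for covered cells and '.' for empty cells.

........
...CC...
...CC...
...CC...
......BB
......BB
......BB
......AA
........
........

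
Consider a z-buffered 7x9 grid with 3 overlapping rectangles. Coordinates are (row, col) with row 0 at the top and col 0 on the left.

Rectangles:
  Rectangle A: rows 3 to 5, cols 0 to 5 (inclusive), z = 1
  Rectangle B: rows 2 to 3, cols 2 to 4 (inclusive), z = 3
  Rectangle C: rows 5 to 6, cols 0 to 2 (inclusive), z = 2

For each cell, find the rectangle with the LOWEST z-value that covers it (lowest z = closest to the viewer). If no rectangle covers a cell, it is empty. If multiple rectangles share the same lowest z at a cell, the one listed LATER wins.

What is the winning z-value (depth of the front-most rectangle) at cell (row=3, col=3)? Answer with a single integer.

Answer: 1

Derivation:
Check cell (3,3):
  A: rows 3-5 cols 0-5 z=1 -> covers; best now A (z=1)
  B: rows 2-3 cols 2-4 z=3 -> covers; best now A (z=1)
  C: rows 5-6 cols 0-2 -> outside (row miss)
Winner: A at z=1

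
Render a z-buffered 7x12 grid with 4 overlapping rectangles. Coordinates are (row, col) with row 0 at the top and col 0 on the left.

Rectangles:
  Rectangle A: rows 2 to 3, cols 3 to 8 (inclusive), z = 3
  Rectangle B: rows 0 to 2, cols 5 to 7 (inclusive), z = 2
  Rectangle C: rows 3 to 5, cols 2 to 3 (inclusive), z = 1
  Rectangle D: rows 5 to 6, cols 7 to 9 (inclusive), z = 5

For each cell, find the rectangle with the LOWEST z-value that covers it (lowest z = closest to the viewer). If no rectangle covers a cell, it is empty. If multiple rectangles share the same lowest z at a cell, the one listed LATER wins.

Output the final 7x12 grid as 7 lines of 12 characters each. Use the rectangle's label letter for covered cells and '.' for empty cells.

.....BBB....
.....BBB....
...AABBBA...
..CCAAAAA...
..CC........
..CC...DDD..
.......DDD..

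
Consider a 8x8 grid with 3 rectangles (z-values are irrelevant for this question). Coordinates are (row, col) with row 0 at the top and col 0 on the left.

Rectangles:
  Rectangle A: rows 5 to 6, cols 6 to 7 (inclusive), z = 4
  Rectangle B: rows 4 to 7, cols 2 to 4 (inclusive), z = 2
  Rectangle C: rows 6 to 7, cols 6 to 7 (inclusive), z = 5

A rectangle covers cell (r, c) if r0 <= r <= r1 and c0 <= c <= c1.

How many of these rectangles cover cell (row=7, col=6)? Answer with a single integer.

Answer: 1

Derivation:
Check cell (7,6):
  A: rows 5-6 cols 6-7 -> outside (row miss)
  B: rows 4-7 cols 2-4 -> outside (col miss)
  C: rows 6-7 cols 6-7 -> covers
Count covering = 1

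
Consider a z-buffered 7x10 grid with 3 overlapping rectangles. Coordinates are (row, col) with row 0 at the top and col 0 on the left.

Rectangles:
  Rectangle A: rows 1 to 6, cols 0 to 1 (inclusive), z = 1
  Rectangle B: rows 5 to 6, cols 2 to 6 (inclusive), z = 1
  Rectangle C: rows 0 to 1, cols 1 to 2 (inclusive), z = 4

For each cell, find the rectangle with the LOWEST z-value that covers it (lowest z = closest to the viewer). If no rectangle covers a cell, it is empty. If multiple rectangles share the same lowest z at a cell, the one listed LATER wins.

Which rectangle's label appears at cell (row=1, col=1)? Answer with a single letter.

Check cell (1,1):
  A: rows 1-6 cols 0-1 z=1 -> covers; best now A (z=1)
  B: rows 5-6 cols 2-6 -> outside (row miss)
  C: rows 0-1 cols 1-2 z=4 -> covers; best now A (z=1)
Winner: A at z=1

Answer: A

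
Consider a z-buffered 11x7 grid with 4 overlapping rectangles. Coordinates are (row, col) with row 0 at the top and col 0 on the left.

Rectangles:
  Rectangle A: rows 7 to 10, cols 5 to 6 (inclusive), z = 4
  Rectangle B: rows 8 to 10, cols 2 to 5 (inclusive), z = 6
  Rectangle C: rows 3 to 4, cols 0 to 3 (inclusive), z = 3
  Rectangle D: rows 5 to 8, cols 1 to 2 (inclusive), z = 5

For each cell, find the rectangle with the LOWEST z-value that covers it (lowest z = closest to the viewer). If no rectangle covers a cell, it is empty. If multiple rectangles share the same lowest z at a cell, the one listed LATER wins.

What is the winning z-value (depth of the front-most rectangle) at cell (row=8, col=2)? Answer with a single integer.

Check cell (8,2):
  A: rows 7-10 cols 5-6 -> outside (col miss)
  B: rows 8-10 cols 2-5 z=6 -> covers; best now B (z=6)
  C: rows 3-4 cols 0-3 -> outside (row miss)
  D: rows 5-8 cols 1-2 z=5 -> covers; best now D (z=5)
Winner: D at z=5

Answer: 5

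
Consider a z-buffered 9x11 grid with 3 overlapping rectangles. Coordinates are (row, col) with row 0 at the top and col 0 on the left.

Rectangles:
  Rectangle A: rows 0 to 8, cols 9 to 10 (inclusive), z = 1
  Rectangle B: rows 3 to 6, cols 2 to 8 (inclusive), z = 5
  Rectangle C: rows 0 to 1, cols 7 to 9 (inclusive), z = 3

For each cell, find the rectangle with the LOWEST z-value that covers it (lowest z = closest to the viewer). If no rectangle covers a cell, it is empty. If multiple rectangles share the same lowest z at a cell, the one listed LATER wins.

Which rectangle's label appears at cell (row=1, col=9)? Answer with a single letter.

Check cell (1,9):
  A: rows 0-8 cols 9-10 z=1 -> covers; best now A (z=1)
  B: rows 3-6 cols 2-8 -> outside (row miss)
  C: rows 0-1 cols 7-9 z=3 -> covers; best now A (z=1)
Winner: A at z=1

Answer: A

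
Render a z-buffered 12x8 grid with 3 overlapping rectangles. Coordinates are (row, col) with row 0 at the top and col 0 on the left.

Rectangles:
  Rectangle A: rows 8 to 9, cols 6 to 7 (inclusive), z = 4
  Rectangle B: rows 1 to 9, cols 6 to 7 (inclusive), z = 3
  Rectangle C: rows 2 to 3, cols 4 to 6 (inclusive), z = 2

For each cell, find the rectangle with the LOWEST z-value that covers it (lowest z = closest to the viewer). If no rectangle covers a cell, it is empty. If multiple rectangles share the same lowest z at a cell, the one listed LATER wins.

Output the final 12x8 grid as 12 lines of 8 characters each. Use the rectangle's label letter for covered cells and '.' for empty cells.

........
......BB
....CCCB
....CCCB
......BB
......BB
......BB
......BB
......BB
......BB
........
........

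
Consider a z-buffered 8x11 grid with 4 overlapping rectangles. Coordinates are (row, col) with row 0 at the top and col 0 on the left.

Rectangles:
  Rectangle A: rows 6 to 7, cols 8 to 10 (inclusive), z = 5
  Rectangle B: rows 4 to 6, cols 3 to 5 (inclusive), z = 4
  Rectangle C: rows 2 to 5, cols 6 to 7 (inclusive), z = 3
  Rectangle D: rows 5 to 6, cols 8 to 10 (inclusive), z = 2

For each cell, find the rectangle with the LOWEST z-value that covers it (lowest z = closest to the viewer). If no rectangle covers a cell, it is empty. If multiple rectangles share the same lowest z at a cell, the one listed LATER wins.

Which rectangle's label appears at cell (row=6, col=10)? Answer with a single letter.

Check cell (6,10):
  A: rows 6-7 cols 8-10 z=5 -> covers; best now A (z=5)
  B: rows 4-6 cols 3-5 -> outside (col miss)
  C: rows 2-5 cols 6-7 -> outside (row miss)
  D: rows 5-6 cols 8-10 z=2 -> covers; best now D (z=2)
Winner: D at z=2

Answer: D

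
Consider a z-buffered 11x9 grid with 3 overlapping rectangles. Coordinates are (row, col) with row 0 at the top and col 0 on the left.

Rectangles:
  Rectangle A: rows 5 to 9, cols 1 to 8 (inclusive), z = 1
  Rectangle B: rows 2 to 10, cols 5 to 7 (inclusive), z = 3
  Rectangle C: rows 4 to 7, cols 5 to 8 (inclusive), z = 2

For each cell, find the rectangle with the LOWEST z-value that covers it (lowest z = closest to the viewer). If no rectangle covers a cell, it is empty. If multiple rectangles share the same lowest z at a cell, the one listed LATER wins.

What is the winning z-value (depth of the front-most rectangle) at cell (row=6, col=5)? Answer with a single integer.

Answer: 1

Derivation:
Check cell (6,5):
  A: rows 5-9 cols 1-8 z=1 -> covers; best now A (z=1)
  B: rows 2-10 cols 5-7 z=3 -> covers; best now A (z=1)
  C: rows 4-7 cols 5-8 z=2 -> covers; best now A (z=1)
Winner: A at z=1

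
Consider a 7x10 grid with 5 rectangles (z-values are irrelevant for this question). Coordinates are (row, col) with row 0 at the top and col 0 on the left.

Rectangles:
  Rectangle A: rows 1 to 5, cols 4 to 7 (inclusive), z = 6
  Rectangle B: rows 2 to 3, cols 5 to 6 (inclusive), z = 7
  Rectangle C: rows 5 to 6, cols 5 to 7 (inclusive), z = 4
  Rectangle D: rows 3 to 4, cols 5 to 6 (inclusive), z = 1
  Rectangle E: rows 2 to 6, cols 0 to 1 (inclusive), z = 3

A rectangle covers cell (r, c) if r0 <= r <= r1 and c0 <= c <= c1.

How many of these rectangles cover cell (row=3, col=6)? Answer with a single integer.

Answer: 3

Derivation:
Check cell (3,6):
  A: rows 1-5 cols 4-7 -> covers
  B: rows 2-3 cols 5-6 -> covers
  C: rows 5-6 cols 5-7 -> outside (row miss)
  D: rows 3-4 cols 5-6 -> covers
  E: rows 2-6 cols 0-1 -> outside (col miss)
Count covering = 3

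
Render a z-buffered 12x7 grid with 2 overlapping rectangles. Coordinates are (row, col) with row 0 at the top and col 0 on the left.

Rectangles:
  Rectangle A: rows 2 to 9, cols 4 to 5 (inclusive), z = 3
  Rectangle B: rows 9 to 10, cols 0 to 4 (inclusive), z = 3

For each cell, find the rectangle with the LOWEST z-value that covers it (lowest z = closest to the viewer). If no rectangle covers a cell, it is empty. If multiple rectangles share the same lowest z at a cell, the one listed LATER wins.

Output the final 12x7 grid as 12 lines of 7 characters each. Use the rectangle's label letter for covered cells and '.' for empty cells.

.......
.......
....AA.
....AA.
....AA.
....AA.
....AA.
....AA.
....AA.
BBBBBA.
BBBBB..
.......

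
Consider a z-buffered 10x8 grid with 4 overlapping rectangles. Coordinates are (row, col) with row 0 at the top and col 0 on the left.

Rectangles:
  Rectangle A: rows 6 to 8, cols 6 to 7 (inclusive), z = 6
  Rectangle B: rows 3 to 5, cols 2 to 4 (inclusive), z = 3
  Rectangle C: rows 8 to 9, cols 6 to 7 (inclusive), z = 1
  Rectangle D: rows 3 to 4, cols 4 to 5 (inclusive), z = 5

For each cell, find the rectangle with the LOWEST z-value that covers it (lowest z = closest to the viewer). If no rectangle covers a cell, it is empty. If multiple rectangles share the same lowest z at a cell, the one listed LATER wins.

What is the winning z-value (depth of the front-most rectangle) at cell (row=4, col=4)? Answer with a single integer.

Answer: 3

Derivation:
Check cell (4,4):
  A: rows 6-8 cols 6-7 -> outside (row miss)
  B: rows 3-5 cols 2-4 z=3 -> covers; best now B (z=3)
  C: rows 8-9 cols 6-7 -> outside (row miss)
  D: rows 3-4 cols 4-5 z=5 -> covers; best now B (z=3)
Winner: B at z=3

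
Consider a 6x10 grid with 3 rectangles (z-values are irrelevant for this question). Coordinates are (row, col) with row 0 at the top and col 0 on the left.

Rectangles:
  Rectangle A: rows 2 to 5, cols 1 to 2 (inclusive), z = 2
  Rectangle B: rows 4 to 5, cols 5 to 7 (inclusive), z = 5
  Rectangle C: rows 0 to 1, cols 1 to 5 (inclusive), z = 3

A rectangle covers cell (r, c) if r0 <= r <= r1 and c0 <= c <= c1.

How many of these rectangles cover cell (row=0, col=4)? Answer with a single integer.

Check cell (0,4):
  A: rows 2-5 cols 1-2 -> outside (row miss)
  B: rows 4-5 cols 5-7 -> outside (row miss)
  C: rows 0-1 cols 1-5 -> covers
Count covering = 1

Answer: 1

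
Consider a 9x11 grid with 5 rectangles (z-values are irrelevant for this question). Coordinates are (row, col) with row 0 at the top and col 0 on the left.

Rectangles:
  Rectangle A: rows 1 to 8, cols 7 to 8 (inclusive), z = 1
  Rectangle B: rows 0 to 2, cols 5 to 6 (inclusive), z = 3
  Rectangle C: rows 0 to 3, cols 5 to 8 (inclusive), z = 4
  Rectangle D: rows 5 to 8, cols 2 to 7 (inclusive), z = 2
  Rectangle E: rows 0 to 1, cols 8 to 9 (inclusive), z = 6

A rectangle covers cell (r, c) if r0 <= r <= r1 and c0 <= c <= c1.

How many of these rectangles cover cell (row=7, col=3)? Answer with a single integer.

Answer: 1

Derivation:
Check cell (7,3):
  A: rows 1-8 cols 7-8 -> outside (col miss)
  B: rows 0-2 cols 5-6 -> outside (row miss)
  C: rows 0-3 cols 5-8 -> outside (row miss)
  D: rows 5-8 cols 2-7 -> covers
  E: rows 0-1 cols 8-9 -> outside (row miss)
Count covering = 1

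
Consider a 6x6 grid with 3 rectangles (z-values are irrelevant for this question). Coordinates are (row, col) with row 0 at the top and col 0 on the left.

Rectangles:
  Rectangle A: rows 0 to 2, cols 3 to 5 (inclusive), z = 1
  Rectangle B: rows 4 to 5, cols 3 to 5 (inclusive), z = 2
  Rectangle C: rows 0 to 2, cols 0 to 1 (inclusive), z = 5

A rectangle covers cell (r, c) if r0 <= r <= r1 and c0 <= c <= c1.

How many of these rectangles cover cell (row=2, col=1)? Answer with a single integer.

Answer: 1

Derivation:
Check cell (2,1):
  A: rows 0-2 cols 3-5 -> outside (col miss)
  B: rows 4-5 cols 3-5 -> outside (row miss)
  C: rows 0-2 cols 0-1 -> covers
Count covering = 1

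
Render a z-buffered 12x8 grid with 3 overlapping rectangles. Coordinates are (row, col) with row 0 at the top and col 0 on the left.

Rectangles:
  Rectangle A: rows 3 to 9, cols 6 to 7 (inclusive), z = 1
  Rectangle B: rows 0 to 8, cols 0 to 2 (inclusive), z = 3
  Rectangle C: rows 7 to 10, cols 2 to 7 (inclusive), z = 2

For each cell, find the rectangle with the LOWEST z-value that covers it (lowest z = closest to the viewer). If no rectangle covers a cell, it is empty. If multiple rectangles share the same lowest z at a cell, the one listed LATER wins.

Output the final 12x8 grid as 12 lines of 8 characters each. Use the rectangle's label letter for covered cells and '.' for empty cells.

BBB.....
BBB.....
BBB.....
BBB...AA
BBB...AA
BBB...AA
BBB...AA
BBCCCCAA
BBCCCCAA
..CCCCAA
..CCCCCC
........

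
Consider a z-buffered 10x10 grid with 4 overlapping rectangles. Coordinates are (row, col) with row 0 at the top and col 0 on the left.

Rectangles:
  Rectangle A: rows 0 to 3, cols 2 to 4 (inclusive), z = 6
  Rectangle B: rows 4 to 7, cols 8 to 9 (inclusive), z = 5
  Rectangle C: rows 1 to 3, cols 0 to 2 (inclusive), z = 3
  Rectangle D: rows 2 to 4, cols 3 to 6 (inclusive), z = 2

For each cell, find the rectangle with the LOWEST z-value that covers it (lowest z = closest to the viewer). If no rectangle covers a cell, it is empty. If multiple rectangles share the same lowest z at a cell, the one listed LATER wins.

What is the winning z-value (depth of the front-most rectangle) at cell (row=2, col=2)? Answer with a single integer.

Answer: 3

Derivation:
Check cell (2,2):
  A: rows 0-3 cols 2-4 z=6 -> covers; best now A (z=6)
  B: rows 4-7 cols 8-9 -> outside (row miss)
  C: rows 1-3 cols 0-2 z=3 -> covers; best now C (z=3)
  D: rows 2-4 cols 3-6 -> outside (col miss)
Winner: C at z=3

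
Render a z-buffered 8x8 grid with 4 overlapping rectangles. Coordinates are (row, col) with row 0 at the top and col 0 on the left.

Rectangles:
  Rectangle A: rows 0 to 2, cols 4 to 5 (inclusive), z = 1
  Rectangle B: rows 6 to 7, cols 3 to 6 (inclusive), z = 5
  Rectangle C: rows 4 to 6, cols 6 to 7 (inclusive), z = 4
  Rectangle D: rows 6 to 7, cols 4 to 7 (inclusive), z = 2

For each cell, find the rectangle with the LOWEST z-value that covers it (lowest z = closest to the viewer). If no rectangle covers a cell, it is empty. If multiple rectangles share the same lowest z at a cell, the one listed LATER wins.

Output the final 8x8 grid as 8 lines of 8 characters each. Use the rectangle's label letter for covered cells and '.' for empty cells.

....AA..
....AA..
....AA..
........
......CC
......CC
...BDDDD
...BDDDD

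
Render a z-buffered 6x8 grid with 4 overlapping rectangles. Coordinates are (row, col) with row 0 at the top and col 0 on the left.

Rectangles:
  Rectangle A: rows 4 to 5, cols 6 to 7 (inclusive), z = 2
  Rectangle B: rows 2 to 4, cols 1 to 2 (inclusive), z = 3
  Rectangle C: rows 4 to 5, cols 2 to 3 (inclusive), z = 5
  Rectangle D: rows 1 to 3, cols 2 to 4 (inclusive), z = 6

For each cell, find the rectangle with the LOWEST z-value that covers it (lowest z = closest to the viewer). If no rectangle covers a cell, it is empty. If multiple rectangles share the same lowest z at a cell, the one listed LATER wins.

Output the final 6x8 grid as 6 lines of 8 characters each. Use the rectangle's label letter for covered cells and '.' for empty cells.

........
..DDD...
.BBDD...
.BBDD...
.BBC..AA
..CC..AA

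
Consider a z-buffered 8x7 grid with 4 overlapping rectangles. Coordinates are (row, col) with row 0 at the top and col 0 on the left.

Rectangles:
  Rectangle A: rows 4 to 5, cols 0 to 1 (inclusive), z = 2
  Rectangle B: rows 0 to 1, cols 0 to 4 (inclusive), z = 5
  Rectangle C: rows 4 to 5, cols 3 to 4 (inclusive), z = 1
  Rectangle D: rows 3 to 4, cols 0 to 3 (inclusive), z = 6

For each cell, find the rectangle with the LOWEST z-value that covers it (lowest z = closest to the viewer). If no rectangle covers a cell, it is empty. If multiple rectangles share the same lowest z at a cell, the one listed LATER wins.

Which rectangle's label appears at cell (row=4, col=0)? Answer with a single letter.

Answer: A

Derivation:
Check cell (4,0):
  A: rows 4-5 cols 0-1 z=2 -> covers; best now A (z=2)
  B: rows 0-1 cols 0-4 -> outside (row miss)
  C: rows 4-5 cols 3-4 -> outside (col miss)
  D: rows 3-4 cols 0-3 z=6 -> covers; best now A (z=2)
Winner: A at z=2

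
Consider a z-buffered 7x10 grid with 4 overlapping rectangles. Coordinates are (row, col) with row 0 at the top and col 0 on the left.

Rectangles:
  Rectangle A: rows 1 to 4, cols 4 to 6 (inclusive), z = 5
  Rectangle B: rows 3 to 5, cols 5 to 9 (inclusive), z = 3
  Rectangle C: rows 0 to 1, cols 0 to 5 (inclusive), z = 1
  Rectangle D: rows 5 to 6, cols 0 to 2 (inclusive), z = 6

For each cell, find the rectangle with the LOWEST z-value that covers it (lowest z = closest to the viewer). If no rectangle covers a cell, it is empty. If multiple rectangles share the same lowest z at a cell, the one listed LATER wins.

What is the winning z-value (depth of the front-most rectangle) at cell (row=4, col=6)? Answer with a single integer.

Answer: 3

Derivation:
Check cell (4,6):
  A: rows 1-4 cols 4-6 z=5 -> covers; best now A (z=5)
  B: rows 3-5 cols 5-9 z=3 -> covers; best now B (z=3)
  C: rows 0-1 cols 0-5 -> outside (row miss)
  D: rows 5-6 cols 0-2 -> outside (row miss)
Winner: B at z=3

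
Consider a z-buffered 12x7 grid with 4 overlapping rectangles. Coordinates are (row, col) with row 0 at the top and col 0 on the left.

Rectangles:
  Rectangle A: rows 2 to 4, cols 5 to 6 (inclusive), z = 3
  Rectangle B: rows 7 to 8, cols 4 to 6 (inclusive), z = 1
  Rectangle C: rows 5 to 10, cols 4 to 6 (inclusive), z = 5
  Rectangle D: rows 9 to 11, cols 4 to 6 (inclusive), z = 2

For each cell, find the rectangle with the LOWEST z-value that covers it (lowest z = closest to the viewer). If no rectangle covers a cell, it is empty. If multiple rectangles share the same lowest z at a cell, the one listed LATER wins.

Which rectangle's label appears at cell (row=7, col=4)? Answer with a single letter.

Answer: B

Derivation:
Check cell (7,4):
  A: rows 2-4 cols 5-6 -> outside (row miss)
  B: rows 7-8 cols 4-6 z=1 -> covers; best now B (z=1)
  C: rows 5-10 cols 4-6 z=5 -> covers; best now B (z=1)
  D: rows 9-11 cols 4-6 -> outside (row miss)
Winner: B at z=1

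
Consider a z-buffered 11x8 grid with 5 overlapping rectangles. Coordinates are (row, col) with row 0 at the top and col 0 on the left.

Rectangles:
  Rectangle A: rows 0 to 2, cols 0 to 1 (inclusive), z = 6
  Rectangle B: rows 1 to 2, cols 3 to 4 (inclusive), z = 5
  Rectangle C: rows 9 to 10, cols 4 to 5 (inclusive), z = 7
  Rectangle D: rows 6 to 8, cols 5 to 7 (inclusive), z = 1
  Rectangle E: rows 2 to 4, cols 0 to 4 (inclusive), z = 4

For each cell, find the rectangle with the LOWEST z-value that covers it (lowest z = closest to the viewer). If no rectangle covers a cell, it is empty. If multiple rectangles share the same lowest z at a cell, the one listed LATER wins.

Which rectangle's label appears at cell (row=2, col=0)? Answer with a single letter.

Answer: E

Derivation:
Check cell (2,0):
  A: rows 0-2 cols 0-1 z=6 -> covers; best now A (z=6)
  B: rows 1-2 cols 3-4 -> outside (col miss)
  C: rows 9-10 cols 4-5 -> outside (row miss)
  D: rows 6-8 cols 5-7 -> outside (row miss)
  E: rows 2-4 cols 0-4 z=4 -> covers; best now E (z=4)
Winner: E at z=4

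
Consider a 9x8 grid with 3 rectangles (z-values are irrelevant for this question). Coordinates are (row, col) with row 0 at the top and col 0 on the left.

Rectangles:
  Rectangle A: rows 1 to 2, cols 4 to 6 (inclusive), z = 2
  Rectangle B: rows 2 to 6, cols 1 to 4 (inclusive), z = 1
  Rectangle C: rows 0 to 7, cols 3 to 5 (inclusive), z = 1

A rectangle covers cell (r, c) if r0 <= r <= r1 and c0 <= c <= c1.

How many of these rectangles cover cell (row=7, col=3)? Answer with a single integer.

Check cell (7,3):
  A: rows 1-2 cols 4-6 -> outside (row miss)
  B: rows 2-6 cols 1-4 -> outside (row miss)
  C: rows 0-7 cols 3-5 -> covers
Count covering = 1

Answer: 1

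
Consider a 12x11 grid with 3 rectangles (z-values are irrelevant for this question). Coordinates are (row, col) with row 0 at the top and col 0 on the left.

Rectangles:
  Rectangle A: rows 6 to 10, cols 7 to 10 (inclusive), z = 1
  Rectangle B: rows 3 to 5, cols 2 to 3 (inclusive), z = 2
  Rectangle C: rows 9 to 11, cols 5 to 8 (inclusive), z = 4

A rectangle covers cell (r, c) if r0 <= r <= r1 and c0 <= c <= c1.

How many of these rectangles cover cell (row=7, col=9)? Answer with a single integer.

Check cell (7,9):
  A: rows 6-10 cols 7-10 -> covers
  B: rows 3-5 cols 2-3 -> outside (row miss)
  C: rows 9-11 cols 5-8 -> outside (row miss)
Count covering = 1

Answer: 1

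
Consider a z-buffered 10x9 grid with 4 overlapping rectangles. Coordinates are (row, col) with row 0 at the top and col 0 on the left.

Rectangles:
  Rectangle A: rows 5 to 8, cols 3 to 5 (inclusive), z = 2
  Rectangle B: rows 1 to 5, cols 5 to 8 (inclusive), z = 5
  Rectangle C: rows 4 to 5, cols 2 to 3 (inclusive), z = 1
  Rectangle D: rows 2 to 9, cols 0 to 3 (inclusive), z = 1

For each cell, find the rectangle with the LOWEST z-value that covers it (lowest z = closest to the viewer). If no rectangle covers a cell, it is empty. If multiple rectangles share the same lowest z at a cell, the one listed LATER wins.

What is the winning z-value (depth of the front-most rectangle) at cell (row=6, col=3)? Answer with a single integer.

Check cell (6,3):
  A: rows 5-8 cols 3-5 z=2 -> covers; best now A (z=2)
  B: rows 1-5 cols 5-8 -> outside (row miss)
  C: rows 4-5 cols 2-3 -> outside (row miss)
  D: rows 2-9 cols 0-3 z=1 -> covers; best now D (z=1)
Winner: D at z=1

Answer: 1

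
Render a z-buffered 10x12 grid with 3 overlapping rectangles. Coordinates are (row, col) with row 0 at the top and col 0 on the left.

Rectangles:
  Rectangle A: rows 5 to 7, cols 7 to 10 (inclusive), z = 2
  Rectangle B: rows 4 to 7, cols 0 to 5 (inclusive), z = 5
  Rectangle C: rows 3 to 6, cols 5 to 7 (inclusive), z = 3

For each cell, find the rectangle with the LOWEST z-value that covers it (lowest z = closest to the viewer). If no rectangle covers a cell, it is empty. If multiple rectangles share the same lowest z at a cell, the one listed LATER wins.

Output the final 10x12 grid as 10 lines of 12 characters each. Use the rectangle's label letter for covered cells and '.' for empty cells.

............
............
............
.....CCC....
BBBBBCCC....
BBBBBCCAAAA.
BBBBBCCAAAA.
BBBBBB.AAAA.
............
............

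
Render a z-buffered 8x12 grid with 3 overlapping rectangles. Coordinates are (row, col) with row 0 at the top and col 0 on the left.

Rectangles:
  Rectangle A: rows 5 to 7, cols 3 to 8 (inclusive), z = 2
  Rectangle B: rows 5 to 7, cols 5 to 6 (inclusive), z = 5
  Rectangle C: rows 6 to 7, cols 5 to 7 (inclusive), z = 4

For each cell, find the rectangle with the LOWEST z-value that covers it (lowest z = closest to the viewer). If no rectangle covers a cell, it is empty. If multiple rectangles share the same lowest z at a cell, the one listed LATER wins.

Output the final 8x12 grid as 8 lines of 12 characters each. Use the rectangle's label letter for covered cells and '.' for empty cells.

............
............
............
............
............
...AAAAAA...
...AAAAAA...
...AAAAAA...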